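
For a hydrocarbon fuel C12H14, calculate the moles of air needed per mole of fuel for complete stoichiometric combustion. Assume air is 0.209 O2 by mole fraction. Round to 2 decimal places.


Balanced combustion: C12H14 + 15.5 O2 -> 12 CO2 + 7 H2O
O2 needed = C + H/4 = 12 + 14/4 = 15.50 moles
Air moles = O2 / 0.209 = 15.50 / 0.209 = 74.16 moles air


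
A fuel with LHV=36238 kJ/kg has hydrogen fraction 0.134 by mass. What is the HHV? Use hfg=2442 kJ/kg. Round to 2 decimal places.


HHV = LHV + hfg * 9 * H
Water addition = 2442 * 9 * 0.134 = 2945.052 kJ/kg
HHV = 36238 + 2945.052 = 39183.05 kJ/kg


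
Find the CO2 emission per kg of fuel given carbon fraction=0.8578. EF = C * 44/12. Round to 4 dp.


EF = C_frac * (M_CO2 / M_C)
EF = 0.8578 * (44/12)
EF = 0.8578 * 3.666667 = 3.1453 kg_CO2/kg_fuel


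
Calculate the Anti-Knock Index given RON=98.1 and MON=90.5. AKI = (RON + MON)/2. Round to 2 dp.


AKI = (RON + MON) / 2
AKI = (98.1 + 90.5) / 2
AKI = 188.6 / 2 = 94.30


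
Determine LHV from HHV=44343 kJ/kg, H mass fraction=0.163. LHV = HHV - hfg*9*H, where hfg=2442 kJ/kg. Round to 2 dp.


LHV = HHV - hfg * 9 * H
Water correction = 2442 * 9 * 0.163 = 3582.414 kJ/kg
LHV = 44343 - 3582.414 = 40760.59 kJ/kg


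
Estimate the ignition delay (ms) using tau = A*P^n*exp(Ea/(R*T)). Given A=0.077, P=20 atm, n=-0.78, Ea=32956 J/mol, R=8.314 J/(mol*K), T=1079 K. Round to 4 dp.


tau = A * P^n * exp(Ea/(R*T))
P^n = 20^(-0.78) = 0.09664883
Ea/(R*T) = 32956/(8.314*1079) = 3.673694
exp(Ea/(R*T)) = 39.397187
tau = 0.077 * 0.09664883 * 39.397187 = 0.2932 ms


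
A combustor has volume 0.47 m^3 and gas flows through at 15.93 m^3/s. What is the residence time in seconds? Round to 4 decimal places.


tau = V / Q_flow
tau = 0.47 / 15.93 = 0.0295 s


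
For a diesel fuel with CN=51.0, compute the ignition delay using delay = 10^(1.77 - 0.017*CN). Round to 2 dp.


delay = 10^(1.77 - 0.017*CN)
Exponent = 1.77 - 0.017*51.0 = 0.9030
delay = 10^0.9030 = 8.00 ms


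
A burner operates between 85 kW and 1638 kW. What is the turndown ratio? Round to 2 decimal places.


TDR = Q_max / Q_min
TDR = 1638 / 85 = 19.27


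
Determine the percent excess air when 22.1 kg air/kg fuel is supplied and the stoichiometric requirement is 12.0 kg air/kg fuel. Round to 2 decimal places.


Excess air = actual - stoichiometric = 22.1 - 12.0 = 10.10 kg/kg fuel
Excess air % = (excess / stoich) * 100 = (10.10 / 12.0) * 100 = 84.17%


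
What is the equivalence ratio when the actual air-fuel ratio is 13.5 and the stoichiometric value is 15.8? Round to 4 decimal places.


phi = AFR_stoich / AFR_actual
phi = 15.8 / 13.5 = 1.1704


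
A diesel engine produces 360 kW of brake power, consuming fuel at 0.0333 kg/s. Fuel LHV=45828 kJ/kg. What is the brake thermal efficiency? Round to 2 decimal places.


eta_BTE = (BP / (mf * LHV)) * 100
Denominator = 0.0333 * 45828 = 1526.0724 kW
eta_BTE = (360 / 1526.0724) * 100 = 23.59%


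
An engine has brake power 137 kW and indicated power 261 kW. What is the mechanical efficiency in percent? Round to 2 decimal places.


eta_mech = (BP / IP) * 100
Ratio = 137 / 261 = 0.5249
eta_mech = 0.5249 * 100 = 52.49%


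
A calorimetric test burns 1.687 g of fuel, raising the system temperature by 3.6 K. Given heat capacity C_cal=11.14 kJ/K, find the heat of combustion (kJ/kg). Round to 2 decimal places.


Hc = C_cal * delta_T / m_fuel
Q_released = 11.14 * 3.6 = 40.1040 kJ
m_fuel = 1.687 g = 1.687/1000 kg = 0.001687 kg
Hc = 40.1040 / 0.001687 = 23772.38 kJ/kg


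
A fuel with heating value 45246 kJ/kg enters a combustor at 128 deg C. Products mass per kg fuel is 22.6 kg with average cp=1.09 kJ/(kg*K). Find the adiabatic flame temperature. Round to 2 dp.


T_ad = T_in + Hc / (m_p * cp)
Denominator = 22.6 * 1.09 = 24.6340
Temperature rise = 45246 / 24.6340 = 1836.73 K
T_ad = 128 + 1836.73 = 1964.73 deg C


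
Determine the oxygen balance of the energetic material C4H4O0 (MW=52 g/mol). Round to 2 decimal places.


OB = -1600 * (2C + H/2 - O) / MW
Inner = 2*4 + 4/2 - 0 = 10.00
OB = -1600 * 10.00 / 52 = -307.69%


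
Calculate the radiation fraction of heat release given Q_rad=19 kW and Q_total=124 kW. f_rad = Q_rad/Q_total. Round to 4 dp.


f_rad = Q_rad / Q_total
f_rad = 19 / 124 = 0.1532


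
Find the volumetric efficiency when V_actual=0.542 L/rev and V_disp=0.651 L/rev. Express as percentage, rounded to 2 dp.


eta_v = (V_actual / V_disp) * 100
Ratio = 0.542 / 0.651 = 0.8326
eta_v = 0.8326 * 100 = 83.26%


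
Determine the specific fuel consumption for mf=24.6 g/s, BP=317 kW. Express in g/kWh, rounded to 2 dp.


SFC = (mf / BP) * 3600
Rate = 24.6 / 317 = 0.077603 g/(s*kW)
SFC = 0.077603 * 3600 = 279.37 g/kWh


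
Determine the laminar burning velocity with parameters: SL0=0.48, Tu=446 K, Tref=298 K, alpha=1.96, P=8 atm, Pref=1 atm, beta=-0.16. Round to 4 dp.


SL = SL0 * (Tu/Tref)^alpha * (P/Pref)^beta
T ratio = 446/298 = 1.49664430
(T ratio)^alpha = 1.49664430^1.96 = 2.204106
(P/Pref)^beta = 8^(-0.16) = 0.716978
SL = 0.48 * 2.204106 * 0.716978 = 0.7585 m/s


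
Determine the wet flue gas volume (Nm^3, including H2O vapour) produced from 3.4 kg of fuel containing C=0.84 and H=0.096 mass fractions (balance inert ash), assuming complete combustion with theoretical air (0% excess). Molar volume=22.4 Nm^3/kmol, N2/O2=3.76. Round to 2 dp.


Per kg fuel: CO2 = (C/12 kmol)*22.4 = (0.84/12)*22.4 = 1.56800 Nm^3
Per kg fuel: H2O = (H/2 kmol)*22.4 = (0.096/2)*22.4 = 1.07520 Nm^3
O2 needed per kg fuel = C/12 + H/4 = 0.84/12 + 0.096/4 = 0.09400000 kmol
Per kg fuel: N2 = O2*3.76*22.4 = 0.09400000*3.76*22.4 = 7.91706 Nm^3
Total per kg = 1.56800 + 1.07520 + 7.91706 = 10.56026 Nm^3
Total = 10.56026 * 3.4 = 35.90 Nm^3


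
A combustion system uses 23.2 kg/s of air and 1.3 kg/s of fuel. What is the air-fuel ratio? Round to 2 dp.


AFR = m_air / m_fuel
AFR = 23.2 / 1.3 = 17.85


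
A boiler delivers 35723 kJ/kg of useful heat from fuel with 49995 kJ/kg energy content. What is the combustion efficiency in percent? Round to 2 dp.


Efficiency = (Q_useful / Q_fuel) * 100
Efficiency = (35723 / 49995) * 100
Efficiency = 0.7145 * 100 = 71.45%


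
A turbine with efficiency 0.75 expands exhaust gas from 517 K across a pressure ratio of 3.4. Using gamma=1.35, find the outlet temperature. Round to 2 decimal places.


T_out = T_in * (1 - eta * (1 - PR^(-(gamma-1)/gamma)))
Exponent = -(1.35-1)/1.35 = -0.25925926
PR^exp = 3.4^(-0.25925926) = 0.72813041
Factor = 1 - 0.75*(1 - 0.72813041) = 0.79609781
T_out = 517 * 0.79609781 = 411.58 K


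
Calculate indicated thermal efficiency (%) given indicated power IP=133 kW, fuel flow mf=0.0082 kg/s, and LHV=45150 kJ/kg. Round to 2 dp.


eta_ith = (IP / (mf * LHV)) * 100
Denominator = 0.0082 * 45150 = 370.2300 kW
eta_ith = (133 / 370.2300) * 100 = 35.92%


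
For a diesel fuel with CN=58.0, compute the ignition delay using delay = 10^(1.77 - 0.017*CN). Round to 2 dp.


delay = 10^(1.77 - 0.017*CN)
Exponent = 1.77 - 0.017*58.0 = 0.7840
delay = 10^0.7840 = 6.08 ms


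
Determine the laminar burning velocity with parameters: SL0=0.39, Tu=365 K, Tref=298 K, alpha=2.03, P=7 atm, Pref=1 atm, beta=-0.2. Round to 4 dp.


SL = SL0 * (Tu/Tref)^alpha * (P/Pref)^beta
T ratio = 365/298 = 1.22483221
(T ratio)^alpha = 1.22483221^2.03 = 1.509369
(P/Pref)^beta = 7^(-0.2) = 0.677611
SL = 0.39 * 1.509369 * 0.677611 = 0.3989 m/s


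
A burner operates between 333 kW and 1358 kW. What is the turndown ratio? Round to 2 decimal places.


TDR = Q_max / Q_min
TDR = 1358 / 333 = 4.08


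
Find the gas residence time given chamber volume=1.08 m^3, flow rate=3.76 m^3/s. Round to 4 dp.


tau = V / Q_flow
tau = 1.08 / 3.76 = 0.2872 s


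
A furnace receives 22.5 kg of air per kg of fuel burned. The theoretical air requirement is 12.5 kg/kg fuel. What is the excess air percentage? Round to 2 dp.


Excess air = actual - stoichiometric = 22.5 - 12.5 = 10.00 kg/kg fuel
Excess air % = (excess / stoich) * 100 = (10.00 / 12.5) * 100 = 80.00%


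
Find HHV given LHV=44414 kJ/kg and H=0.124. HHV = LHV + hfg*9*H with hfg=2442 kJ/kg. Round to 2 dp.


HHV = LHV + hfg * 9 * H
Water addition = 2442 * 9 * 0.124 = 2725.272 kJ/kg
HHV = 44414 + 2725.272 = 47139.27 kJ/kg


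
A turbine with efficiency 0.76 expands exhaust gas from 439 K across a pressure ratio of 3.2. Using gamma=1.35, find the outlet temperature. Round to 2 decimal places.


T_out = T_in * (1 - eta * (1 - PR^(-(gamma-1)/gamma)))
Exponent = -(1.35-1)/1.35 = -0.25925926
PR^exp = 3.2^(-0.25925926) = 0.73966521
Factor = 1 - 0.76*(1 - 0.73966521) = 0.80214556
T_out = 439 * 0.80214556 = 352.14 K


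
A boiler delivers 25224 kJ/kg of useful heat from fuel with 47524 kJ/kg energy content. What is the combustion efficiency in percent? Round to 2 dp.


Efficiency = (Q_useful / Q_fuel) * 100
Efficiency = (25224 / 47524) * 100
Efficiency = 0.5308 * 100 = 53.08%


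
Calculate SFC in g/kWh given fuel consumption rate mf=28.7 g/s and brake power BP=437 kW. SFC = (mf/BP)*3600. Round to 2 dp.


SFC = (mf / BP) * 3600
Rate = 28.7 / 437 = 0.065675 g/(s*kW)
SFC = 0.065675 * 3600 = 236.43 g/kWh


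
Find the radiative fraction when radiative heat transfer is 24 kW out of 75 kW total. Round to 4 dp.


f_rad = Q_rad / Q_total
f_rad = 24 / 75 = 0.3200


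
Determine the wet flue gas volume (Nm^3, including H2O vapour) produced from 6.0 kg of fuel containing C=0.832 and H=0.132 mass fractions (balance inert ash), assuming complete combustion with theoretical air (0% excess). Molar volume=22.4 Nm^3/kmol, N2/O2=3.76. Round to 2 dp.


Per kg fuel: CO2 = (C/12 kmol)*22.4 = (0.832/12)*22.4 = 1.55307 Nm^3
Per kg fuel: H2O = (H/2 kmol)*22.4 = (0.132/2)*22.4 = 1.47840 Nm^3
O2 needed per kg fuel = C/12 + H/4 = 0.832/12 + 0.132/4 = 0.10233333 kmol
Per kg fuel: N2 = O2*3.76*22.4 = 0.10233333*3.76*22.4 = 8.61892 Nm^3
Total per kg = 1.55307 + 1.47840 + 8.61892 = 11.65039 Nm^3
Total = 11.65039 * 6.0 = 69.90 Nm^3


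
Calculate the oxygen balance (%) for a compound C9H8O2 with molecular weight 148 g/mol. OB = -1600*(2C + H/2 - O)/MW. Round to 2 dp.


OB = -1600 * (2C + H/2 - O) / MW
Inner = 2*9 + 8/2 - 2 = 20.00
OB = -1600 * 20.00 / 148 = -216.22%


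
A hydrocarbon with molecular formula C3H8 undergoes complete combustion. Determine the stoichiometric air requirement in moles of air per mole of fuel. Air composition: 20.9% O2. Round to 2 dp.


Balanced combustion: C3H8 + 5 O2 -> 3 CO2 + 4 H2O
O2 needed = C + H/4 = 3 + 8/4 = 5.00 moles
Air moles = O2 / 0.209 = 5.00 / 0.209 = 23.92 moles air


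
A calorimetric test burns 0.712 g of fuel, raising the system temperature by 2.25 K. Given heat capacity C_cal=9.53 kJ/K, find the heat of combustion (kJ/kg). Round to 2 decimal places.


Hc = C_cal * delta_T / m_fuel
Q_released = 9.53 * 2.25 = 21.4425 kJ
m_fuel = 0.712 g = 0.712/1000 kg = 0.000712 kg
Hc = 21.4425 / 0.000712 = 30115.87 kJ/kg


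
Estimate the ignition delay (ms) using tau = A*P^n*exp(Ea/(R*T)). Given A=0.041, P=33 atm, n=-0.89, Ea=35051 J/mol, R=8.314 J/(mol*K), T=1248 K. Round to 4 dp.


tau = A * P^n * exp(Ea/(R*T))
P^n = 33^(-0.89) = 0.04451666
Ea/(R*T) = 35051/(8.314*1248) = 3.378126
exp(Ea/(R*T)) = 29.315773
tau = 0.041 * 0.04451666 * 29.315773 = 0.0535 ms


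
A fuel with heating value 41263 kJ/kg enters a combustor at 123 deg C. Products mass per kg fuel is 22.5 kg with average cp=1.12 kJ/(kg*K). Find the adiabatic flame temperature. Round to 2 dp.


T_ad = T_in + Hc / (m_p * cp)
Denominator = 22.5 * 1.12 = 25.2000
Temperature rise = 41263 / 25.2000 = 1637.42 K
T_ad = 123 + 1637.42 = 1760.42 deg C


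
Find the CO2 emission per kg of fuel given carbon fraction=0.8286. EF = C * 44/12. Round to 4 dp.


EF = C_frac * (M_CO2 / M_C)
EF = 0.8286 * (44/12)
EF = 0.8286 * 3.666667 = 3.0382 kg_CO2/kg_fuel


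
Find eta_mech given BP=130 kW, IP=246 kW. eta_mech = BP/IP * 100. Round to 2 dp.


eta_mech = (BP / IP) * 100
Ratio = 130 / 246 = 0.5285
eta_mech = 0.5285 * 100 = 52.85%


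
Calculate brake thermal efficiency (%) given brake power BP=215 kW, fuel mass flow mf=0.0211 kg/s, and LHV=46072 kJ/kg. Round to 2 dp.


eta_BTE = (BP / (mf * LHV)) * 100
Denominator = 0.0211 * 46072 = 972.1192 kW
eta_BTE = (215 / 972.1192) * 100 = 22.12%


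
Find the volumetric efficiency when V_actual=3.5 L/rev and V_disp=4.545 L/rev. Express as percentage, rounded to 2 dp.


eta_v = (V_actual / V_disp) * 100
Ratio = 3.5 / 4.545 = 0.7701
eta_v = 0.7701 * 100 = 77.01%


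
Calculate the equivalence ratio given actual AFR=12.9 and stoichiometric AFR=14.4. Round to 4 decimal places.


phi = AFR_stoich / AFR_actual
phi = 14.4 / 12.9 = 1.1163


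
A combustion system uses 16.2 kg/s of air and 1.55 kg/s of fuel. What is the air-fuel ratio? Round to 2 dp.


AFR = m_air / m_fuel
AFR = 16.2 / 1.55 = 10.45


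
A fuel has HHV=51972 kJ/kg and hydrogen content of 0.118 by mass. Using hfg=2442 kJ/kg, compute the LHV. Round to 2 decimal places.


LHV = HHV - hfg * 9 * H
Water correction = 2442 * 9 * 0.118 = 2593.404 kJ/kg
LHV = 51972 - 2593.404 = 49378.60 kJ/kg


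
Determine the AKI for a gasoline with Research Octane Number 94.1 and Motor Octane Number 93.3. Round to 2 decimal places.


AKI = (RON + MON) / 2
AKI = (94.1 + 93.3) / 2
AKI = 187.4 / 2 = 93.70


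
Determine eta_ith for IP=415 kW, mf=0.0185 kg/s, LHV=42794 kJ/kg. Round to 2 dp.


eta_ith = (IP / (mf * LHV)) * 100
Denominator = 0.0185 * 42794 = 791.6890 kW
eta_ith = (415 / 791.6890) * 100 = 52.42%


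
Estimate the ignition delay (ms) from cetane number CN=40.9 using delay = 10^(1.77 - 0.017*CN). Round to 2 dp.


delay = 10^(1.77 - 0.017*CN)
Exponent = 1.77 - 0.017*40.9 = 1.0747
delay = 10^1.0747 = 11.88 ms


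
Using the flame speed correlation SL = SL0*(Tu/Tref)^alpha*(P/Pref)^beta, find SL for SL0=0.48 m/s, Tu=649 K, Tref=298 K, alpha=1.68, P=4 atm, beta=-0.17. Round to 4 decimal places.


SL = SL0 * (Tu/Tref)^alpha * (P/Pref)^beta
T ratio = 649/298 = 2.17785235
(T ratio)^alpha = 2.17785235^1.68 = 3.697326
(P/Pref)^beta = 4^(-0.17) = 0.790041
SL = 0.48 * 3.697326 * 0.790041 = 1.4021 m/s


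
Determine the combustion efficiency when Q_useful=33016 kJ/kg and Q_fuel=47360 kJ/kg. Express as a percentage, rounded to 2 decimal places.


Efficiency = (Q_useful / Q_fuel) * 100
Efficiency = (33016 / 47360) * 100
Efficiency = 0.6971 * 100 = 69.71%


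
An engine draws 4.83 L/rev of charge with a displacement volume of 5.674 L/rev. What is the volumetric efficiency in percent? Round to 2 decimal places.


eta_v = (V_actual / V_disp) * 100
Ratio = 4.83 / 5.674 = 0.8513
eta_v = 0.8513 * 100 = 85.13%


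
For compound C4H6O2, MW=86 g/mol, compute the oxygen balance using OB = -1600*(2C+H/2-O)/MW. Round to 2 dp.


OB = -1600 * (2C + H/2 - O) / MW
Inner = 2*4 + 6/2 - 2 = 9.00
OB = -1600 * 9.00 / 86 = -167.44%


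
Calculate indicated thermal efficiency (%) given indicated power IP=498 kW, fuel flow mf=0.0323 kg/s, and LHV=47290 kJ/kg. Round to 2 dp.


eta_ith = (IP / (mf * LHV)) * 100
Denominator = 0.0323 * 47290 = 1527.4670 kW
eta_ith = (498 / 1527.4670) * 100 = 32.60%


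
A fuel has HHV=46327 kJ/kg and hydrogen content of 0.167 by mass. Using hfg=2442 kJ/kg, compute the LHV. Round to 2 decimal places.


LHV = HHV - hfg * 9 * H
Water correction = 2442 * 9 * 0.167 = 3670.326 kJ/kg
LHV = 46327 - 3670.326 = 42656.67 kJ/kg


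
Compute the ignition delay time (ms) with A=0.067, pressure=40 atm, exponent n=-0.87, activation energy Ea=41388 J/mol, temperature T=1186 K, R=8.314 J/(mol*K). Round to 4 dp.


tau = A * P^n * exp(Ea/(R*T))
P^n = 40^(-0.87) = 0.04038386
Ea/(R*T) = 41388/(8.314*1186) = 4.197394
exp(Ea/(R*T)) = 66.512769
tau = 0.067 * 0.04038386 * 66.512769 = 0.1800 ms


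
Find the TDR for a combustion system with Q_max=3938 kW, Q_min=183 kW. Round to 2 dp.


TDR = Q_max / Q_min
TDR = 3938 / 183 = 21.52


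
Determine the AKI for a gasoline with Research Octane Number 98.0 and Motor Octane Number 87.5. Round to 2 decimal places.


AKI = (RON + MON) / 2
AKI = (98.0 + 87.5) / 2
AKI = 185.5 / 2 = 92.75


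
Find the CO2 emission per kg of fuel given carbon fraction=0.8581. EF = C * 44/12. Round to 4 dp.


EF = C_frac * (M_CO2 / M_C)
EF = 0.8581 * (44/12)
EF = 0.8581 * 3.666667 = 3.1464 kg_CO2/kg_fuel


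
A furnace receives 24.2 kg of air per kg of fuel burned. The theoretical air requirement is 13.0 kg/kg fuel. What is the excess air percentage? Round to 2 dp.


Excess air = actual - stoichiometric = 24.2 - 13.0 = 11.20 kg/kg fuel
Excess air % = (excess / stoich) * 100 = (11.20 / 13.0) * 100 = 86.15%


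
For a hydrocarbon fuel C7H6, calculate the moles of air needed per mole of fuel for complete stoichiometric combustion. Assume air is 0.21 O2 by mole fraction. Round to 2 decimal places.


Balanced combustion: C7H6 + 8.5 O2 -> 7 CO2 + 3 H2O
O2 needed = C + H/4 = 7 + 6/4 = 8.50 moles
Air moles = O2 / 0.21 = 8.50 / 0.21 = 40.48 moles air


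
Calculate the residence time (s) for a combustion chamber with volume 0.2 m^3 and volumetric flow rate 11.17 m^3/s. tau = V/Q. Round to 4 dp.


tau = V / Q_flow
tau = 0.2 / 11.17 = 0.0179 s


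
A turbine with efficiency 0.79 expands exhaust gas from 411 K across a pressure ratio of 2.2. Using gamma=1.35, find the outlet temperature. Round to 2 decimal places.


T_out = T_in * (1 - eta * (1 - PR^(-(gamma-1)/gamma)))
Exponent = -(1.35-1)/1.35 = -0.25925926
PR^exp = 2.2^(-0.25925926) = 0.81512413
Factor = 1 - 0.79*(1 - 0.81512413) = 0.85394806
T_out = 411 * 0.85394806 = 350.97 K


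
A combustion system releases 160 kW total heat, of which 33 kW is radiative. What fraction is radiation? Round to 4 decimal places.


f_rad = Q_rad / Q_total
f_rad = 33 / 160 = 0.2063


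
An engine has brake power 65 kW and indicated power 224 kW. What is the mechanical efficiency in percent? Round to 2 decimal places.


eta_mech = (BP / IP) * 100
Ratio = 65 / 224 = 0.2902
eta_mech = 0.2902 * 100 = 29.02%


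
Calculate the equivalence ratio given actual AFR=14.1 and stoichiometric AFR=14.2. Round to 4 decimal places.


phi = AFR_stoich / AFR_actual
phi = 14.2 / 14.1 = 1.0071


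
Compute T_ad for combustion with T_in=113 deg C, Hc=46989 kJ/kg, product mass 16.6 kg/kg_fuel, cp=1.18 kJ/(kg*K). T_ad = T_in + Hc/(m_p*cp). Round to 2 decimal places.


T_ad = T_in + Hc / (m_p * cp)
Denominator = 16.6 * 1.18 = 19.5880
Temperature rise = 46989 / 19.5880 = 2398.87 K
T_ad = 113 + 2398.87 = 2511.87 deg C


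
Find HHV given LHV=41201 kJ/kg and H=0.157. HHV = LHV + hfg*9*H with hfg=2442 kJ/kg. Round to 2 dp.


HHV = LHV + hfg * 9 * H
Water addition = 2442 * 9 * 0.157 = 3450.546 kJ/kg
HHV = 41201 + 3450.546 = 44651.55 kJ/kg


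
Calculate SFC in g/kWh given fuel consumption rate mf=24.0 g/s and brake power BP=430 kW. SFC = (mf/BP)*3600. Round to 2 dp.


SFC = (mf / BP) * 3600
Rate = 24.0 / 430 = 0.055814 g/(s*kW)
SFC = 0.055814 * 3600 = 200.93 g/kWh


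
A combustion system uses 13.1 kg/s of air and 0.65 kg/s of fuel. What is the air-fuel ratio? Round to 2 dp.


AFR = m_air / m_fuel
AFR = 13.1 / 0.65 = 20.15


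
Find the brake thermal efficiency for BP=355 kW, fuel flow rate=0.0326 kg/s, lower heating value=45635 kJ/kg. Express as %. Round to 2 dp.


eta_BTE = (BP / (mf * LHV)) * 100
Denominator = 0.0326 * 45635 = 1487.7010 kW
eta_BTE = (355 / 1487.7010) * 100 = 23.86%


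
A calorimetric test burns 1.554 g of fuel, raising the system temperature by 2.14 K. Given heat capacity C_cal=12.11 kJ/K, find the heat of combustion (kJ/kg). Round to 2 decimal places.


Hc = C_cal * delta_T / m_fuel
Q_released = 12.11 * 2.14 = 25.9154 kJ
m_fuel = 1.554 g = 1.554/1000 kg = 0.001554 kg
Hc = 25.9154 / 0.001554 = 16676.58 kJ/kg


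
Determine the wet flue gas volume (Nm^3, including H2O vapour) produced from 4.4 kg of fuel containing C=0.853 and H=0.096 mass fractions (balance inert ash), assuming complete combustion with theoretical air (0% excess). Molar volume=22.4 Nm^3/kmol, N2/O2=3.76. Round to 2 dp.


Per kg fuel: CO2 = (C/12 kmol)*22.4 = (0.853/12)*22.4 = 1.59227 Nm^3
Per kg fuel: H2O = (H/2 kmol)*22.4 = (0.096/2)*22.4 = 1.07520 Nm^3
O2 needed per kg fuel = C/12 + H/4 = 0.853/12 + 0.096/4 = 0.09508333 kmol
Per kg fuel: N2 = O2*3.76*22.4 = 0.09508333*3.76*22.4 = 8.00830 Nm^3
Total per kg = 1.59227 + 1.07520 + 8.00830 = 10.67577 Nm^3
Total = 10.67577 * 4.4 = 46.97 Nm^3


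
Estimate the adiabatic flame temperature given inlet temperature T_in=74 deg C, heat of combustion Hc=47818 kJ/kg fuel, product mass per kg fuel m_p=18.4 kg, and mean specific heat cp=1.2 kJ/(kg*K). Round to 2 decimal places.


T_ad = T_in + Hc / (m_p * cp)
Denominator = 18.4 * 1.2 = 22.0800
Temperature rise = 47818 / 22.0800 = 2165.67 K
T_ad = 74 + 2165.67 = 2239.67 deg C


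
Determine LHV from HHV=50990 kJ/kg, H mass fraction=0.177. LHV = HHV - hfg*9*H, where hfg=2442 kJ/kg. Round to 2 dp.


LHV = HHV - hfg * 9 * H
Water correction = 2442 * 9 * 0.177 = 3890.106 kJ/kg
LHV = 50990 - 3890.106 = 47099.89 kJ/kg


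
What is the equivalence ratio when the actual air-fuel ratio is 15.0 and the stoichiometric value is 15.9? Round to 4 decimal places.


phi = AFR_stoich / AFR_actual
phi = 15.9 / 15.0 = 1.0600


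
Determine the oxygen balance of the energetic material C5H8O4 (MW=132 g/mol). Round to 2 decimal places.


OB = -1600 * (2C + H/2 - O) / MW
Inner = 2*5 + 8/2 - 4 = 10.00
OB = -1600 * 10.00 / 132 = -121.21%


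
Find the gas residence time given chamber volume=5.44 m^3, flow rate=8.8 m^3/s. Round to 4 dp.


tau = V / Q_flow
tau = 5.44 / 8.8 = 0.6182 s


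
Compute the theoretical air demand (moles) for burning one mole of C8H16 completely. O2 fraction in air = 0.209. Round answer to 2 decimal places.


Balanced combustion: C8H16 + 12 O2 -> 8 CO2 + 8 H2O
O2 needed = C + H/4 = 8 + 16/4 = 12.00 moles
Air moles = O2 / 0.209 = 12.00 / 0.209 = 57.42 moles air


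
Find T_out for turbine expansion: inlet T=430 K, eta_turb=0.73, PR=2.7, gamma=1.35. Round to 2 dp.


T_out = T_in * (1 - eta * (1 - PR^(-(gamma-1)/gamma)))
Exponent = -(1.35-1)/1.35 = -0.25925926
PR^exp = 2.7^(-0.25925926) = 0.77297411
Factor = 1 - 0.73*(1 - 0.77297411) = 0.83427110
T_out = 430 * 0.83427110 = 358.74 K


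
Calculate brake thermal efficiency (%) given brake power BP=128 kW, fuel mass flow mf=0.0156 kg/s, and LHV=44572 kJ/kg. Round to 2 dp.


eta_BTE = (BP / (mf * LHV)) * 100
Denominator = 0.0156 * 44572 = 695.3232 kW
eta_BTE = (128 / 695.3232) * 100 = 18.41%


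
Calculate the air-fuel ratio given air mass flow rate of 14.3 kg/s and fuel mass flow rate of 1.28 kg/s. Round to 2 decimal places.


AFR = m_air / m_fuel
AFR = 14.3 / 1.28 = 11.17


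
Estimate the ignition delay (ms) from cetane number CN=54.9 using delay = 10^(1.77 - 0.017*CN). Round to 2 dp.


delay = 10^(1.77 - 0.017*CN)
Exponent = 1.77 - 0.017*54.9 = 0.8367
delay = 10^0.8367 = 6.87 ms


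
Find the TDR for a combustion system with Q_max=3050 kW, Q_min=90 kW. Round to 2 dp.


TDR = Q_max / Q_min
TDR = 3050 / 90 = 33.89


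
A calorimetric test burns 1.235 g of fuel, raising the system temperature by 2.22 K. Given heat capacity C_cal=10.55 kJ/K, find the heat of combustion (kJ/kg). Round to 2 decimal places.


Hc = C_cal * delta_T / m_fuel
Q_released = 10.55 * 2.22 = 23.4210 kJ
m_fuel = 1.235 g = 1.235/1000 kg = 0.001235 kg
Hc = 23.4210 / 0.001235 = 18964.37 kJ/kg


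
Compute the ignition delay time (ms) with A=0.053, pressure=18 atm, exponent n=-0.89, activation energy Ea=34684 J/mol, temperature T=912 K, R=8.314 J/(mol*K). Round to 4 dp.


tau = A * P^n * exp(Ea/(R*T))
P^n = 18^(-0.89) = 0.07634972
Ea/(R*T) = 34684/(8.314*912) = 4.574297
exp(Ea/(R*T)) = 96.959812
tau = 0.053 * 0.07634972 * 96.959812 = 0.3924 ms


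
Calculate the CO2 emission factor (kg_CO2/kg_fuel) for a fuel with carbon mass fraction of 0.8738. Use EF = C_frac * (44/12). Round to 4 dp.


EF = C_frac * (M_CO2 / M_C)
EF = 0.8738 * (44/12)
EF = 0.8738 * 3.666667 = 3.2039 kg_CO2/kg_fuel


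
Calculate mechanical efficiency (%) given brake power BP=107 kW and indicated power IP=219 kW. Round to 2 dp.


eta_mech = (BP / IP) * 100
Ratio = 107 / 219 = 0.4886
eta_mech = 0.4886 * 100 = 48.86%


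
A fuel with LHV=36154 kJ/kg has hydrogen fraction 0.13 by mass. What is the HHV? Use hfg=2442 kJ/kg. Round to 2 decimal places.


HHV = LHV + hfg * 9 * H
Water addition = 2442 * 9 * 0.13 = 2857.140 kJ/kg
HHV = 36154 + 2857.140 = 39011.14 kJ/kg


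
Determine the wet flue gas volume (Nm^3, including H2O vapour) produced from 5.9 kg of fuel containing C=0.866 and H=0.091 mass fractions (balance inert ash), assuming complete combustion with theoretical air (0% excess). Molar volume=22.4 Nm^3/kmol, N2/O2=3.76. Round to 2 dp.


Per kg fuel: CO2 = (C/12 kmol)*22.4 = (0.866/12)*22.4 = 1.61653 Nm^3
Per kg fuel: H2O = (H/2 kmol)*22.4 = (0.091/2)*22.4 = 1.01920 Nm^3
O2 needed per kg fuel = C/12 + H/4 = 0.866/12 + 0.091/4 = 0.09491667 kmol
Per kg fuel: N2 = O2*3.76*22.4 = 0.09491667*3.76*22.4 = 7.99426 Nm^3
Total per kg = 1.61653 + 1.01920 + 7.99426 = 10.62999 Nm^3
Total = 10.62999 * 5.9 = 62.72 Nm^3


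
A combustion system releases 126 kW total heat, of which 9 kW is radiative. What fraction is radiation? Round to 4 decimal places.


f_rad = Q_rad / Q_total
f_rad = 9 / 126 = 0.0714


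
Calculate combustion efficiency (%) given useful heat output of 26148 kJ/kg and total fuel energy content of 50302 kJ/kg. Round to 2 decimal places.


Efficiency = (Q_useful / Q_fuel) * 100
Efficiency = (26148 / 50302) * 100
Efficiency = 0.5198 * 100 = 51.98%


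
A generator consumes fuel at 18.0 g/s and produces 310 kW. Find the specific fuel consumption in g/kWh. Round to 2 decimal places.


SFC = (mf / BP) * 3600
Rate = 18.0 / 310 = 0.058065 g/(s*kW)
SFC = 0.058065 * 3600 = 209.03 g/kWh


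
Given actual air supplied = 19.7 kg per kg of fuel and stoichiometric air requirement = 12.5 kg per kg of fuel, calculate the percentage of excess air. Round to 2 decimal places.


Excess air = actual - stoichiometric = 19.7 - 12.5 = 7.20 kg/kg fuel
Excess air % = (excess / stoich) * 100 = (7.20 / 12.5) * 100 = 57.60%


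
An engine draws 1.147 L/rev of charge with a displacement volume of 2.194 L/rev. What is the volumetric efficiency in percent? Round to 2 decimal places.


eta_v = (V_actual / V_disp) * 100
Ratio = 1.147 / 2.194 = 0.5228
eta_v = 0.5228 * 100 = 52.28%


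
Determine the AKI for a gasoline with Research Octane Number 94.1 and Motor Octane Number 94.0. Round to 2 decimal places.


AKI = (RON + MON) / 2
AKI = (94.1 + 94.0) / 2
AKI = 188.1 / 2 = 94.05


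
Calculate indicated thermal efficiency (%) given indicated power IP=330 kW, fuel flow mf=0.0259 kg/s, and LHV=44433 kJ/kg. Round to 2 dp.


eta_ith = (IP / (mf * LHV)) * 100
Denominator = 0.0259 * 44433 = 1150.8147 kW
eta_ith = (330 / 1150.8147) * 100 = 28.68%


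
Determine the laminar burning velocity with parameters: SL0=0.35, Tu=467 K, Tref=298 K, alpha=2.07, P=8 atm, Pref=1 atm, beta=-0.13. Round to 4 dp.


SL = SL0 * (Tu/Tref)^alpha * (P/Pref)^beta
T ratio = 467/298 = 1.56711409
(T ratio)^alpha = 1.56711409^2.07 = 2.534301
(P/Pref)^beta = 8^(-0.13) = 0.763130
SL = 0.35 * 2.534301 * 0.763130 = 0.6769 m/s


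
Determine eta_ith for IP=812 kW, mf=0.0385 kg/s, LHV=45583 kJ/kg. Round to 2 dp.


eta_ith = (IP / (mf * LHV)) * 100
Denominator = 0.0385 * 45583 = 1754.9455 kW
eta_ith = (812 / 1754.9455) * 100 = 46.27%


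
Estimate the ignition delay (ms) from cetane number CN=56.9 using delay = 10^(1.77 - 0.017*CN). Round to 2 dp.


delay = 10^(1.77 - 0.017*CN)
Exponent = 1.77 - 0.017*56.9 = 0.8027
delay = 10^0.8027 = 6.35 ms


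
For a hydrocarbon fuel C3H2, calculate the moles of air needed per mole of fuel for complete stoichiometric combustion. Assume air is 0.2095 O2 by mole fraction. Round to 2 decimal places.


Balanced combustion: C3H2 + 3.5 O2 -> 3 CO2 + 1 H2O
O2 needed = C + H/4 = 3 + 2/4 = 3.50 moles
Air moles = O2 / 0.2095 = 3.50 / 0.2095 = 16.71 moles air


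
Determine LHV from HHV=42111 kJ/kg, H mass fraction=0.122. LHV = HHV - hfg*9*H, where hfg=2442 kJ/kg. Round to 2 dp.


LHV = HHV - hfg * 9 * H
Water correction = 2442 * 9 * 0.122 = 2681.316 kJ/kg
LHV = 42111 - 2681.316 = 39429.68 kJ/kg


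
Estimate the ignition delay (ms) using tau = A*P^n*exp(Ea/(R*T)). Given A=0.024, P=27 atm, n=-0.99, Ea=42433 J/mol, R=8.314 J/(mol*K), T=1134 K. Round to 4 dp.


tau = A * P^n * exp(Ea/(R*T))
P^n = 27^(-0.99) = 0.03827806
Ea/(R*T) = 42433/(8.314*1134) = 4.500706
exp(Ea/(R*T)) = 90.080723
tau = 0.024 * 0.03827806 * 90.080723 = 0.0828 ms


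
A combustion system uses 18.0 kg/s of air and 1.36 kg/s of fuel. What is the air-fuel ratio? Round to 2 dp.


AFR = m_air / m_fuel
AFR = 18.0 / 1.36 = 13.24


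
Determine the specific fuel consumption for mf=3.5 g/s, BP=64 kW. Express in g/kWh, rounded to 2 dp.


SFC = (mf / BP) * 3600
Rate = 3.5 / 64 = 0.054688 g/(s*kW)
SFC = 0.054688 * 3600 = 196.88 g/kWh


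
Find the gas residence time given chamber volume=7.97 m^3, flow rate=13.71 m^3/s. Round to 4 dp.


tau = V / Q_flow
tau = 7.97 / 13.71 = 0.5813 s


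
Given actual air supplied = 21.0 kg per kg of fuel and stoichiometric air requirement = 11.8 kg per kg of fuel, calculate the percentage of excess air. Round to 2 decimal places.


Excess air = actual - stoichiometric = 21.0 - 11.8 = 9.20 kg/kg fuel
Excess air % = (excess / stoich) * 100 = (9.20 / 11.8) * 100 = 77.97%


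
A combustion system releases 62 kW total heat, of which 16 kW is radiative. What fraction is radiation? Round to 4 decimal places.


f_rad = Q_rad / Q_total
f_rad = 16 / 62 = 0.2581


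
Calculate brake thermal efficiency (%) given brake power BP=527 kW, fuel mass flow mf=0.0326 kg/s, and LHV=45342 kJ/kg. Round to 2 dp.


eta_BTE = (BP / (mf * LHV)) * 100
Denominator = 0.0326 * 45342 = 1478.1492 kW
eta_BTE = (527 / 1478.1492) * 100 = 35.65%


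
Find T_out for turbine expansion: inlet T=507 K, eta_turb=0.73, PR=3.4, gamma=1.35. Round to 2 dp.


T_out = T_in * (1 - eta * (1 - PR^(-(gamma-1)/gamma)))
Exponent = -(1.35-1)/1.35 = -0.25925926
PR^exp = 3.4^(-0.25925926) = 0.72813041
Factor = 1 - 0.73*(1 - 0.72813041) = 0.80153520
T_out = 507 * 0.80153520 = 406.38 K


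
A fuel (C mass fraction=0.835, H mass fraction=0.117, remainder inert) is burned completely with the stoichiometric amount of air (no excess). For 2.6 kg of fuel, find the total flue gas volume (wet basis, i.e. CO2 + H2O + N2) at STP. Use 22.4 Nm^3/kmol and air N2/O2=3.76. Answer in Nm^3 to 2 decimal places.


Per kg fuel: CO2 = (C/12 kmol)*22.4 = (0.835/12)*22.4 = 1.55867 Nm^3
Per kg fuel: H2O = (H/2 kmol)*22.4 = (0.117/2)*22.4 = 1.31040 Nm^3
O2 needed per kg fuel = C/12 + H/4 = 0.835/12 + 0.117/4 = 0.09883333 kmol
Per kg fuel: N2 = O2*3.76*22.4 = 0.09883333*3.76*22.4 = 8.32414 Nm^3
Total per kg = 1.55867 + 1.31040 + 8.32414 = 11.19321 Nm^3
Total = 11.19321 * 2.6 = 29.10 Nm^3


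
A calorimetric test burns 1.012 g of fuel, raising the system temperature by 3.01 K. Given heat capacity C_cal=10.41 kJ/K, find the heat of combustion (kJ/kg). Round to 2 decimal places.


Hc = C_cal * delta_T / m_fuel
Q_released = 10.41 * 3.01 = 31.3341 kJ
m_fuel = 1.012 g = 1.012/1000 kg = 0.001012 kg
Hc = 31.3341 / 0.001012 = 30962.55 kJ/kg


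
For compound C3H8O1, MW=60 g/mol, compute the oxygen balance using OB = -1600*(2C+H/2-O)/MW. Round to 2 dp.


OB = -1600 * (2C + H/2 - O) / MW
Inner = 2*3 + 8/2 - 1 = 9.00
OB = -1600 * 9.00 / 60 = -240.00%


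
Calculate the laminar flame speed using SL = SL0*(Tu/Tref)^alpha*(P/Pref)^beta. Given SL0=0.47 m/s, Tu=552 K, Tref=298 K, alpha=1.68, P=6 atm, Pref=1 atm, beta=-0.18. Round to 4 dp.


SL = SL0 * (Tu/Tref)^alpha * (P/Pref)^beta
T ratio = 552/298 = 1.85234899
(T ratio)^alpha = 1.85234899^1.68 = 2.816919
(P/Pref)^beta = 6^(-0.18) = 0.724324
SL = 0.47 * 2.816919 * 0.724324 = 0.9590 m/s


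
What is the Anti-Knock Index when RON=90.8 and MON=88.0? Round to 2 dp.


AKI = (RON + MON) / 2
AKI = (90.8 + 88.0) / 2
AKI = 178.8 / 2 = 89.40


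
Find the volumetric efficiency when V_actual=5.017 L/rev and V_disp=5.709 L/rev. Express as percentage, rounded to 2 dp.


eta_v = (V_actual / V_disp) * 100
Ratio = 5.017 / 5.709 = 0.8788
eta_v = 0.8788 * 100 = 87.88%


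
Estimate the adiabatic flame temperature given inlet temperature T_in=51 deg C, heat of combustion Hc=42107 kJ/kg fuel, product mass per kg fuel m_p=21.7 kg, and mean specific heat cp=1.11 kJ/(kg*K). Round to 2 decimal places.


T_ad = T_in + Hc / (m_p * cp)
Denominator = 21.7 * 1.11 = 24.0870
Temperature rise = 42107 / 24.0870 = 1748.12 K
T_ad = 51 + 1748.12 = 1799.12 deg C


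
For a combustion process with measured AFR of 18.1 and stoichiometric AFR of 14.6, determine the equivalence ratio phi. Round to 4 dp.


phi = AFR_stoich / AFR_actual
phi = 14.6 / 18.1 = 0.8066


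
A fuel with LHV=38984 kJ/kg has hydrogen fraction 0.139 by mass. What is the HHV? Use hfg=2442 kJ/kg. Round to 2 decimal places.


HHV = LHV + hfg * 9 * H
Water addition = 2442 * 9 * 0.139 = 3054.942 kJ/kg
HHV = 38984 + 3054.942 = 42038.94 kJ/kg


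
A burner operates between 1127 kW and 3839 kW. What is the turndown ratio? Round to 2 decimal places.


TDR = Q_max / Q_min
TDR = 3839 / 1127 = 3.41


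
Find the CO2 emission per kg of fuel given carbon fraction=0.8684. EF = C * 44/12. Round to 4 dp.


EF = C_frac * (M_CO2 / M_C)
EF = 0.8684 * (44/12)
EF = 0.8684 * 3.666667 = 3.1841 kg_CO2/kg_fuel


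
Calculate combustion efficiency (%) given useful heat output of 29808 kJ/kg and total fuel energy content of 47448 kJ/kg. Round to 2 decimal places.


Efficiency = (Q_useful / Q_fuel) * 100
Efficiency = (29808 / 47448) * 100
Efficiency = 0.6282 * 100 = 62.82%


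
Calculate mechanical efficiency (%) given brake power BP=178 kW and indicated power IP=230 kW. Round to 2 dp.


eta_mech = (BP / IP) * 100
Ratio = 178 / 230 = 0.7739
eta_mech = 0.7739 * 100 = 77.39%


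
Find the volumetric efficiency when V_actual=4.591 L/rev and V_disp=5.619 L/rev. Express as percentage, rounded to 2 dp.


eta_v = (V_actual / V_disp) * 100
Ratio = 4.591 / 5.619 = 0.8170
eta_v = 0.8170 * 100 = 81.70%


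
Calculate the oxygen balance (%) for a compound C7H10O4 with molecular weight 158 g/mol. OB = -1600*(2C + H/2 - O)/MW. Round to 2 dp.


OB = -1600 * (2C + H/2 - O) / MW
Inner = 2*7 + 10/2 - 4 = 15.00
OB = -1600 * 15.00 / 158 = -151.90%


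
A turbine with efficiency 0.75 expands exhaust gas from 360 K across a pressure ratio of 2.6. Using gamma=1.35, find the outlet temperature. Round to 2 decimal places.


T_out = T_in * (1 - eta * (1 - PR^(-(gamma-1)/gamma)))
Exponent = -(1.35-1)/1.35 = -0.25925926
PR^exp = 2.6^(-0.25925926) = 0.78057442
Factor = 1 - 0.75*(1 - 0.78057442) = 0.83543082
T_out = 360 * 0.83543082 = 300.76 K


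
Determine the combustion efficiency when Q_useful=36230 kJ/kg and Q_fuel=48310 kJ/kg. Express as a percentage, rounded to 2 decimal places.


Efficiency = (Q_useful / Q_fuel) * 100
Efficiency = (36230 / 48310) * 100
Efficiency = 0.7499 * 100 = 74.99%


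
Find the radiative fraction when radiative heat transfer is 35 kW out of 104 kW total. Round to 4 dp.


f_rad = Q_rad / Q_total
f_rad = 35 / 104 = 0.3365


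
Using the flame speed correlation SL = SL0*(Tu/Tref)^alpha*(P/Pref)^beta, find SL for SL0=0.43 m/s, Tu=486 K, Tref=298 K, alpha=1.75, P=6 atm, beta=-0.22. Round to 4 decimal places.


SL = SL0 * (Tu/Tref)^alpha * (P/Pref)^beta
T ratio = 486/298 = 1.63087248
(T ratio)^alpha = 1.63087248^1.75 = 2.353613
(P/Pref)^beta = 6^(-0.22) = 0.674228
SL = 0.43 * 2.353613 * 0.674228 = 0.6824 m/s


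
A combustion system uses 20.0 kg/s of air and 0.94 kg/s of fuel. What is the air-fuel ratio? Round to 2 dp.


AFR = m_air / m_fuel
AFR = 20.0 / 0.94 = 21.28


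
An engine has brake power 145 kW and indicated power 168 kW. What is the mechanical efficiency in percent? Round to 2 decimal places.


eta_mech = (BP / IP) * 100
Ratio = 145 / 168 = 0.8631
eta_mech = 0.8631 * 100 = 86.31%


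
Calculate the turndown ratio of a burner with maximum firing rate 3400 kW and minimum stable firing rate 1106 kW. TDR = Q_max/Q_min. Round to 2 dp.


TDR = Q_max / Q_min
TDR = 3400 / 1106 = 3.07


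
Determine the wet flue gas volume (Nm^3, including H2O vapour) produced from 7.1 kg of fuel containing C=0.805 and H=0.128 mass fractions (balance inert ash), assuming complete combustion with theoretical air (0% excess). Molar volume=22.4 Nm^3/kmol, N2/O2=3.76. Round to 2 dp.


Per kg fuel: CO2 = (C/12 kmol)*22.4 = (0.805/12)*22.4 = 1.50267 Nm^3
Per kg fuel: H2O = (H/2 kmol)*22.4 = (0.128/2)*22.4 = 1.43360 Nm^3
O2 needed per kg fuel = C/12 + H/4 = 0.805/12 + 0.128/4 = 0.09908333 kmol
Per kg fuel: N2 = O2*3.76*22.4 = 0.09908333*3.76*22.4 = 8.34519 Nm^3
Total per kg = 1.50267 + 1.43360 + 8.34519 = 11.28146 Nm^3
Total = 11.28146 * 7.1 = 80.10 Nm^3


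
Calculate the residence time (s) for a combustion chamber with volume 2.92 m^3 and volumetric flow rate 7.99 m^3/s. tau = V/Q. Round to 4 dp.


tau = V / Q_flow
tau = 2.92 / 7.99 = 0.3655 s


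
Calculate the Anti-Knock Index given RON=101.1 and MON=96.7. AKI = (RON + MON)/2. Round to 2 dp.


AKI = (RON + MON) / 2
AKI = (101.1 + 96.7) / 2
AKI = 197.8 / 2 = 98.90


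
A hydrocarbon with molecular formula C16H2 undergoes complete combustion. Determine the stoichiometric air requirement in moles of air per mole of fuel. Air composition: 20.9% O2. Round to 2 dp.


Balanced combustion: C16H2 + 16.5 O2 -> 16 CO2 + 1 H2O
O2 needed = C + H/4 = 16 + 2/4 = 16.50 moles
Air moles = O2 / 0.209 = 16.50 / 0.209 = 78.95 moles air


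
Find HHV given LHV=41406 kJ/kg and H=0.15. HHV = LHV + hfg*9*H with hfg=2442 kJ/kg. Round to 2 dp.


HHV = LHV + hfg * 9 * H
Water addition = 2442 * 9 * 0.15 = 3296.700 kJ/kg
HHV = 41406 + 3296.700 = 44702.70 kJ/kg


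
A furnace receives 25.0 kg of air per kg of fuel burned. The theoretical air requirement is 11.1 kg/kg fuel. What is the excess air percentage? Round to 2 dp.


Excess air = actual - stoichiometric = 25.0 - 11.1 = 13.90 kg/kg fuel
Excess air % = (excess / stoich) * 100 = (13.90 / 11.1) * 100 = 125.23%


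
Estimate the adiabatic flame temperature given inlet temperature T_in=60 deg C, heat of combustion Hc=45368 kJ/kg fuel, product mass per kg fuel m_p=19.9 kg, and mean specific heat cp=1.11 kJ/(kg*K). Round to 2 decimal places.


T_ad = T_in + Hc / (m_p * cp)
Denominator = 19.9 * 1.11 = 22.0890
Temperature rise = 45368 / 22.0890 = 2053.87 K
T_ad = 60 + 2053.87 = 2113.87 deg C


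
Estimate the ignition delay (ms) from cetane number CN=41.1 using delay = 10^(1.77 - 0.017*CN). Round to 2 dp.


delay = 10^(1.77 - 0.017*CN)
Exponent = 1.77 - 0.017*41.1 = 1.0713
delay = 10^1.0713 = 11.78 ms


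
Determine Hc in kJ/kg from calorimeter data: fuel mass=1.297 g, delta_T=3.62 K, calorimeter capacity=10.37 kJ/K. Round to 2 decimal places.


Hc = C_cal * delta_T / m_fuel
Q_released = 10.37 * 3.62 = 37.5394 kJ
m_fuel = 1.297 g = 1.297/1000 kg = 0.001297 kg
Hc = 37.5394 / 0.001297 = 28943.25 kJ/kg


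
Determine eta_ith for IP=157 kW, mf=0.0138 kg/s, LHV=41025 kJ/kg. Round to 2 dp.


eta_ith = (IP / (mf * LHV)) * 100
Denominator = 0.0138 * 41025 = 566.1450 kW
eta_ith = (157 / 566.1450) * 100 = 27.73%


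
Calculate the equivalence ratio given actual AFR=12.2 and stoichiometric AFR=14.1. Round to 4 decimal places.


phi = AFR_stoich / AFR_actual
phi = 14.1 / 12.2 = 1.1557


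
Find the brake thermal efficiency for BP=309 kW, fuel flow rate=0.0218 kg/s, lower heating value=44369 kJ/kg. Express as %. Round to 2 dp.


eta_BTE = (BP / (mf * LHV)) * 100
Denominator = 0.0218 * 44369 = 967.2442 kW
eta_BTE = (309 / 967.2442) * 100 = 31.95%
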